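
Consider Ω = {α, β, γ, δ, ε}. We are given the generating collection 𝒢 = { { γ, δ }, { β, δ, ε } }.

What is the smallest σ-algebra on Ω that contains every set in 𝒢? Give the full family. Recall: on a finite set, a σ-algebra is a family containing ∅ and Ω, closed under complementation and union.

Start: 𝒢 ∪ {∅, Ω} = { {  }, { γ, δ }, { β, δ, ε }, Ω }.
Iteration 1. New:
  { α, γ }  = { β, δ, ε }ᶜ
  { α, β, ε }  = { γ, δ }ᶜ
  { β, γ, δ, ε }  = { β, δ, ε } ∪ { γ, δ }
  |family| = 7
Iteration 2. New:
  { α }  = { β, γ, δ, ε }ᶜ
  { α, γ, δ }  = { γ, δ } ∪ { α, γ }
  { α, β, γ, ε }  = { α, β, ε } ∪ { α, γ }
  { α, β, δ, ε }  = { α, β, ε } ∪ { β, δ, ε }
  |family| = 11
Iteration 3 (3 new):
  { γ }  = { α, β, δ, ε }ᶜ
  { δ }  = { α, β, γ, ε }ᶜ
  { β, ε }  = { α, γ, δ }ᶜ
  |family| = 14
Iteration 4: +2 →
  { α, δ }  = { δ } ∪ { α }
  { β, γ, ε }  = { γ } ∪ { β, ε }
  |family| = 16
Iteration 5: already closed under ᶜ and ∪.

σ(𝒢) = { {  }, { α }, { γ }, { δ }, { α, γ }, { α, δ }, { β, ε }, { γ, δ }, { α, β, ε }, { α, γ, δ }, { β, γ, ε }, { β, δ, ε }, { α, β, γ, ε }, { α, β, δ, ε }, { β, γ, δ, ε }, Ω }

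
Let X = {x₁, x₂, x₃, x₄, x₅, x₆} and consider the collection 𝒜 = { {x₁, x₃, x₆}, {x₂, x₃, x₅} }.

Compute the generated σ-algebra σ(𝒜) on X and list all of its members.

σ(𝒜) = { {}, {x₃}, {x₄}, {x₁, x₆}, {x₂, x₅}, {x₃, x₄}, {x₁, x₃, x₆}, {x₁, x₄, x₆}, {x₂, x₃, x₅}, {x₂, x₄, x₅}, {x₁, x₂, x₅, x₆}, {x₁, x₃, x₄, x₆}, {x₂, x₃, x₄, x₅}, {x₁, x₂, x₃, x₅, x₆}, {x₁, x₂, x₄, x₅, x₆}, X }

Check:
Start: 𝒜 ∪ {∅, X} = { {}, {x₁, x₃, x₆}, {x₂, x₃, x₅}, X }.
Step 1: +3 →
  {x₁, x₄, x₆}  = complement {x₂, x₃, x₅}
  {x₂, x₄, x₅}  = complement {x₁, x₃, x₆}
  {x₁, x₂, x₃, x₅, x₆}  = {x₁, x₃, x₆} ∪ {x₂, x₃, x₅}
  [7 total]
Step 2: 4 new —
  {x₄}  = complement {x₁, x₂, x₃, x₅, x₆}
  {x₁, x₃, x₄, x₆}  = {x₁, x₃, x₆} ∪ {x₁, x₄, x₆}
  {x₂, x₃, x₄, x₅}  = {x₂, x₃, x₅} ∪ {x₂, x₄, x₅}
  {x₁, x₂, x₄, x₅, x₆}  = {x₁, x₄, x₆} ∪ {x₂, x₄, x₅}
  [11 total]
Step 3 (3 new):
  {x₃}  = complement {x₁, x₂, x₄, x₅, x₆}
  {x₁, x₆}  = complement {x₂, x₃, x₄, x₅}
  {x₂, x₅}  = complement {x₁, x₃, x₄, x₆}
  [14 total]
Step 4: +2 →
  {x₃, x₄}  = {x₃} ∪ {x₄}
  {x₁, x₂, x₅, x₆}  = {x₂, x₅} ∪ {x₁, x₆}
  [16 total]
After Step 5 the family is unchanged; done.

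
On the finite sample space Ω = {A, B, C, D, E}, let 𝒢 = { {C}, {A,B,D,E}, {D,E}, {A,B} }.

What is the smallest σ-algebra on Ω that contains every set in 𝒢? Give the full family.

Begin from { ∅, {C}, {A,B}, {D,E}, {A,B,D,E}, Ω } (that is, 𝒢 plus ∅ and Ω).
Step 1. New:
  {A,B,C}  = Ω∖{D,E}
  {C,D,E}  = Ω∖{A,B}
  [8 total]
Step 2: closed — nothing new.

Therefore σ(𝒢) = { ∅, {C}, {A,B}, {D,E}, {A,B,C}, {C,D,E}, {A,B,D,E}, Ω } (|σ(𝒢)| = 8).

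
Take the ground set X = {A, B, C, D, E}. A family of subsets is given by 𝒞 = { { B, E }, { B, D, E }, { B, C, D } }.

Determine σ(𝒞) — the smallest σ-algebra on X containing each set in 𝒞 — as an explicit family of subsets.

σ(𝒞) = { {  }, { A }, { B }, { C }, { D }, { E }, { A, B }, { A, C }, { A, D }, { A, E }, { B, C }, { B, D }, { B, E }, { C, D }, { C, E }, { D, E }, { A, B, C }, { A, B, D }, { A, B, E }, { A, C, D }, { A, C, E }, { A, D, E }, { B, C, D }, { B, C, E }, { B, D, E }, { C, D, E }, { A, B, C, D }, { A, B, C, E }, { A, B, D, E }, { A, C, D, E }, { B, C, D, E }, X }

Working:
Seed the family with 𝒞 together with ∅ and X: { {  }, { B, E }, { B, C, D }, { B, D, E }, X }.
Step 1: +4 →
  { A, C }  = complement { B, D, E }
  { A, E }  = complement { B, C, D }
  { A, C, D }  = complement { B, E }
  { B, C, D, E }  = { B, E } ∪ { B, C, D }
  |family| = 9
Step 2. New:
  { A }  = complement { B, C, D, E }
  { A, B, E }  = { B, E } ∪ { A, E }
  { A, C, E }  = { A, C } ∪ { A, E }
  { A, B, C, D }  = { B, C, D } ∪ { A, C, D }
  { A, B, C, E }  = { B, E } ∪ { A, C }
  { A, B, D, E }  = { A, E } ∪ { B, D, E }
  { A, C, D, E }  = { A, C, D } ∪ { A, E }
  |family| = 16
Step 3 adds 6:
  { B }  = complement { A, C, D, E }
  { C }  = complement { A, B, D, E }
  { D }  = complement { A, B, C, E }
  { E }  = complement { A, B, C, D }
  { B, D }  = complement { A, C, E }
  { C, D }  = complement { A, B, E }
  |family| = 22
Step 4: +10 →
  { A, B }  = { B } ∪ { A }
  { A, D }  = { D } ∪ { A }
  { B, C }  = { B } ∪ { C }
  { C, E }  = { E } ∪ { C }
  { D, E }  = { E } ∪ { D }
  { A, B, C }  = { B } ∪ { A, C }
  { A, B, D }  = { B, D } ∪ { A }
  { A, D, E }  = { A, E } ∪ { D }
  { B, C, E }  = { B, E } ∪ { C }
  { C, D, E }  = { C, D } ∪ { E }
  |family| = 32
Step 5: already closed under ᶜ and ∪.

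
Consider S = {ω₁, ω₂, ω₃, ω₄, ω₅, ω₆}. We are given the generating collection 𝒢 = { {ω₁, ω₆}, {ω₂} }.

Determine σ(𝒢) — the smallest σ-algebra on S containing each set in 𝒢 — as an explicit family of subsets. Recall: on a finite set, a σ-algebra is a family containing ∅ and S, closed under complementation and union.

Answer: σ(𝒢) = { {}, {ω₂}, {ω₁, ω₆}, {ω₁, ω₂, ω₆}, {ω₃, ω₄, ω₅}, {ω₂, ω₃, ω₄, ω₅}, {ω₁, ω₃, ω₄, ω₅, ω₆}, S }

Check:
Begin from { {}, {ω₂}, {ω₁, ω₆}, S } (that is, 𝒢 plus ∅ and S).
Iteration 1: 3 new —
  {ω₁, ω₂, ω₆}  = {ω₂} ∪ {ω₁, ω₆}
  {ω₂, ω₃, ω₄, ω₅}  = ᶜ of {ω₁, ω₆}
  {ω₁, ω₃, ω₄, ω₅, ω₆}  = ᶜ of {ω₂}
  |family| = 7
Iteration 2: 1 new —
  {ω₃, ω₄, ω₅}  = ᶜ of {ω₁, ω₂, ω₆}
  |family| = 8
Iteration 3: no new sets; the family is a σ-algebra.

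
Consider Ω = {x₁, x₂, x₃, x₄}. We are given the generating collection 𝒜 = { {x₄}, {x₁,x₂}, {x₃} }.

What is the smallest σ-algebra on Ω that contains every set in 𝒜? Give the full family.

Initial family (5 sets): { {}, {x₃}, {x₄}, {x₁,x₂}, Ω }.
Round 1 (3 new):
  {x₃,x₄}  = {x₁,x₂}ᶜ
  {x₁,x₂,x₃}  = {x₄}ᶜ
  {x₁,x₂,x₄}  = {x₃}ᶜ
  |family| = 8
Round 2: closed — nothing new.

Hence σ(𝒜) has 8 members: { {}, {x₃}, {x₄}, {x₁,x₂}, {x₃,x₄}, {x₁,x₂,x₃}, {x₁,x₂,x₄}, Ω }.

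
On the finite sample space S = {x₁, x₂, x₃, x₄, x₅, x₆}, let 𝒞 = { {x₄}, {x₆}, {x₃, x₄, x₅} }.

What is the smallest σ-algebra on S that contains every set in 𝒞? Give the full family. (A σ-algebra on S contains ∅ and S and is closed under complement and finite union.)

|σ(𝒞)| = 16.  σ(𝒞) = { {}, {x₄}, {x₆}, {x₁, x₂}, {x₃, x₅}, {x₄, x₆}, {x₁, x₂, x₄}, {x₁, x₂, x₆}, {x₃, x₄, x₅}, {x₃, x₅, x₆}, {x₁, x₂, x₃, x₅}, {x₁, x₂, x₄, x₆}, {x₃, x₄, x₅, x₆}, {x₁, x₂, x₃, x₄, x₅}, {x₁, x₂, x₃, x₅, x₆}, S }

Working:
Take S₀ = 𝒞 ∪ {∅, S} = { {}, {x₄}, {x₆}, {x₃, x₄, x₅}, S }.
Step 1: +5 →
  {x₄, x₆}  = {x₄} ∪ {x₆}
  {x₁, x₂, x₆}  = {x₃, x₄, x₅}ᶜ
  {x₃, x₄, x₅, x₆}  = {x₃, x₄, x₅} ∪ {x₆}
  {x₁, x₂, x₃, x₄, x₅}  = {x₆}ᶜ
  {x₁, x₂, x₃, x₅, x₆}  = {x₄}ᶜ
  [10 total]
Step 2: +3 →
  {x₁, x₂}  = {x₃, x₄, x₅, x₆}ᶜ
  {x₁, x₂, x₃, x₅}  = {x₄, x₆}ᶜ
  {x₁, x₂, x₄, x₆}  = {x₄} ∪ {x₁, x₂, x₆}
  [13 total]
Step 3 (2 new):
  {x₃, x₅}  = {x₁, x₂, x₄, x₆}ᶜ
  {x₁, x₂, x₄}  = {x₁, x₂} ∪ {x₄}
  [15 total]
Step 4: 1 new —
  {x₃, x₅, x₆}  = {x₁, x₂, x₄}ᶜ
  [16 total]
After Step 5 the family is unchanged; done.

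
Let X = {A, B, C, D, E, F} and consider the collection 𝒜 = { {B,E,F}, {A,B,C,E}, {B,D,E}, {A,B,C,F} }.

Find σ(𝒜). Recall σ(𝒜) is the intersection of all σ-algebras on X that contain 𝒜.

σ(𝒜) (32 sets): { {}, {B}, {D}, {E}, {F}, {A,C}, {B,D}, {B,E}, {B,F}, {D,E}, {D,F}, {E,F}, {A,B,C}, {A,C,D}, {A,C,E}, {A,C,F}, {B,D,E}, {B,D,F}, {B,E,F}, {D,E,F}, {A,B,C,D}, {A,B,C,E}, {A,B,C,F}, {A,C,D,E}, {A,C,D,F}, {A,C,E,F}, {B,D,E,F}, {A,B,C,D,E}, {A,B,C,D,F}, {A,B,C,E,F}, {A,C,D,E,F}, X }

Check:
Take S₀ = 𝒜 ∪ {∅, X} = { {}, {B,D,E}, {B,E,F}, {A,B,C,E}, {A,B,C,F}, X }.
Iteration 1 (7 new):
  {D,E}  = {A,B,C,F}ᶜ
  {D,F}  = {A,B,C,E}ᶜ
  {A,C,D}  = {B,E,F}ᶜ
  {A,C,F}  = {B,D,E}ᶜ
  {B,D,E,F}  = {B,E,F} ∪ {B,D,E}
  {A,B,C,D,E}  = {A,B,C,E} ∪ {B,D,E}
  {A,B,C,E,F}  = {B,E,F} ∪ {A,B,C,E}
  |family| = 13
Iteration 2: +8 →
  {D}  = {A,B,C,E,F}ᶜ
  {F}  = {A,B,C,D,E}ᶜ
  {A,C}  = {B,D,E,F}ᶜ
  {D,E,F}  = {D,E} ∪ {D,F}
  {A,C,D,E}  = {D,E} ∪ {A,C,D}
  {A,C,D,F}  = {A,C,F} ∪ {A,C,D}
  {A,B,C,D,F}  = {A,B,C,F} ∪ {A,C,D}
  {A,C,D,E,F}  = {A,C,F} ∪ {D,E}
  |family| = 21
Iteration 3 adds 5:
  {B}  = {A,C,D,E,F}ᶜ
  {E}  = {A,B,C,D,F}ᶜ
  {B,E}  = {A,C,D,F}ᶜ
  {B,F}  = {A,C,D,E}ᶜ
  {A,B,C}  = {D,E,F}ᶜ
  |family| = 26
Iteration 4 adds 6:
  {B,D}  = {B} ∪ {D}
  {E,F}  = {F} ∪ {E}
  {A,C,E}  = {E} ∪ {A,C}
  {B,D,F}  = {B} ∪ {D,F}
  {A,B,C,D}  = {A,B,C} ∪ {A,C,D}
  {A,C,E,F}  = {A,C,F} ∪ {E}
  |family| = 32
Iteration 5: stable.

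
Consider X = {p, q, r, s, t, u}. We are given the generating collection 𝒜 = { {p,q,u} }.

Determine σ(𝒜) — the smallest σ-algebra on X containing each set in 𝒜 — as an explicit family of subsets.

σ(𝒜) = { {}, {p,q,u}, {r,s,t}, X }

Check:
Seed the family with 𝒜 together with ∅ and X: { {}, {p,q,u}, X }.
Iteration 1. New:
  {r,s,t}  = X∖{p,q,u}
  |family| = 4
Iteration 2: stable.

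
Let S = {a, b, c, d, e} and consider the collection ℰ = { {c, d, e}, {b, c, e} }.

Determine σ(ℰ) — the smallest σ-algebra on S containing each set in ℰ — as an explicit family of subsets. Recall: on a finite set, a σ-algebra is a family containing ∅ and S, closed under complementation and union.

Answer: σ(ℰ) = { {}, {a}, {b}, {d}, {a, b}, {a, d}, {b, d}, {c, e}, {a, b, d}, {a, c, e}, {b, c, e}, {c, d, e}, {a, b, c, e}, {a, c, d, e}, {b, c, d, e}, S }

Working:
Begin from { {}, {b, c, e}, {c, d, e}, S } (that is, ℰ plus ∅ and S).
Pass 1: +3 →
  {a, b}  = S∖{c, d, e}
  {a, d}  = S∖{b, c, e}
  {b, c, d, e}  = {c, d, e} ∪ {b, c, e}
  |family| = 7
Pass 2: 4 new —
  {a}  = S∖{b, c, d, e}
  {a, b, d}  = {a, d} ∪ {a, b}
  {a, b, c, e}  = {b, c, e} ∪ {a, b}
  {a, c, d, e}  = {c, d, e} ∪ {a, d}
  |family| = 11
Pass 3. New:
  {b}  = S∖{a, c, d, e}
  {d}  = S∖{a, b, c, e}
  {c, e}  = S∖{a, b, d}
  |family| = 14
Pass 4: +2 →
  {b, d}  = {d} ∪ {b}
  {a, c, e}  = {c, e} ∪ {a}
  |family| = 16
Pass 5: already closed under ᶜ and ∪.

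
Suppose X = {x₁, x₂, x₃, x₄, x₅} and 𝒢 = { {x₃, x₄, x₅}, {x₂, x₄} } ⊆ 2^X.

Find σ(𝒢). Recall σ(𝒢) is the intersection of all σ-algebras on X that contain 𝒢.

Seed the family with 𝒢 together with ∅ and X: { {}, {x₂, x₄}, {x₃, x₄, x₅}, X }.
Round 1: 3 new —
  {x₁, x₂}  = {x₃, x₄, x₅}ᶜ
  {x₁, x₃, x₅}  = {x₂, x₄}ᶜ
  {x₂, x₃, x₄, x₅}  = {x₃, x₄, x₅} ∪ {x₂, x₄}
Round 2 (4 new):
  {x₁}  = {x₂, x₃, x₄, x₅}ᶜ
  {x₁, x₂, x₄}  = {x₁, x₂} ∪ {x₂, x₄}
  {x₁, x₂, x₃, x₅}  = {x₁, x₂} ∪ {x₁, x₃, x₅}
  {x₁, x₃, x₄, x₅}  = {x₃, x₄, x₅} ∪ {x₁, x₃, x₅}
Round 3: 3 new —
  {x₂}  = {x₁, x₃, x₄, x₅}ᶜ
  {x₄}  = {x₁, x₂, x₃, x₅}ᶜ
  {x₃, x₅}  = {x₁, x₂, x₄}ᶜ
Round 4. New:
  {x₁, x₄}  = {x₄} ∪ {x₁}
  {x₂, x₃, x₅}  = {x₃, x₅} ∪ {x₂}
Round 5: already closed under ᶜ and ∪.

|σ(𝒢)| = 16.  σ(𝒢) = { {}, {x₁}, {x₂}, {x₄}, {x₁, x₂}, {x₁, x₄}, {x₂, x₄}, {x₃, x₅}, {x₁, x₂, x₄}, {x₁, x₃, x₅}, {x₂, x₃, x₅}, {x₃, x₄, x₅}, {x₁, x₂, x₃, x₅}, {x₁, x₃, x₄, x₅}, {x₂, x₃, x₄, x₅}, X }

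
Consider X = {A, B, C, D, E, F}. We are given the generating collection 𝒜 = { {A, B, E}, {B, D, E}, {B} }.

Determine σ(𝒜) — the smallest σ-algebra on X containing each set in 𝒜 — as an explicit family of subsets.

Begin from { {}, {B}, {A, B, E}, {B, D, E}, X } (that is, 𝒜 plus ∅ and X).
Pass 1 adds 4:
  {A, C, F}  = {B, D, E}ᶜ
  {C, D, F}  = {A, B, E}ᶜ
  {A, B, D, E}  = {A, B, E} ∪ {B, D, E}
  {A, C, D, E, F}  = {B}ᶜ
  — 9 sets.
Pass 2: +6 →
  {C, F}  = {A, B, D, E}ᶜ
  {A, B, C, F}  = {A, C, F} ∪ {B}
  {A, C, D, F}  = {A, C, F} ∪ {C, D, F}
  {B, C, D, F}  = {B} ∪ {C, D, F}
  {A, B, C, E, F}  = {A, C, F} ∪ {A, B, E}
  {B, C, D, E, F}  = {C, D, F} ∪ {B, D, E}
  — 15 sets.
Pass 3 adds 7:
  {A}  = {B, C, D, E, F}ᶜ
  {D}  = {A, B, C, E, F}ᶜ
  {A, E}  = {B, C, D, F}ᶜ
  {B, E}  = {A, C, D, F}ᶜ
  {D, E}  = {A, B, C, F}ᶜ
  {B, C, F}  = {C, F} ∪ {B}
  {A, B, C, D, F}  = {B, C, D, F} ∪ {A, C, F}
  — 22 sets.
Pass 4: +8 →
  {E}  = {A, B, C, D, F}ᶜ
  {A, B}  = {B} ∪ {A}
  {A, D}  = {D} ∪ {A}
  {B, D}  = {B} ∪ {D}
  {A, D, E}  = {B, C, F}ᶜ
  {A, C, E, F}  = {A, C, F} ∪ {A, E}
  {B, C, E, F}  = {B, E} ∪ {B, C, F}
  {C, D, E, F}  = {D, E} ∪ {C, D, F}
  — 30 sets.
Pass 5 (2 new):
  {A, B, D}  = {A, B} ∪ {A, D}
  {C, E, F}  = {E} ∪ {C, F}
  — 32 sets.
Pass 6: already closed under ᶜ and ∪.

Hence σ(𝒜) has 32 members: { {}, {A}, {B}, {D}, {E}, {A, B}, {A, D}, {A, E}, {B, D}, {B, E}, {C, F}, {D, E}, {A, B, D}, {A, B, E}, {A, C, F}, {A, D, E}, {B, C, F}, {B, D, E}, {C, D, F}, {C, E, F}, {A, B, C, F}, {A, B, D, E}, {A, C, D, F}, {A, C, E, F}, {B, C, D, F}, {B, C, E, F}, {C, D, E, F}, {A, B, C, D, F}, {A, B, C, E, F}, {A, C, D, E, F}, {B, C, D, E, F}, X }.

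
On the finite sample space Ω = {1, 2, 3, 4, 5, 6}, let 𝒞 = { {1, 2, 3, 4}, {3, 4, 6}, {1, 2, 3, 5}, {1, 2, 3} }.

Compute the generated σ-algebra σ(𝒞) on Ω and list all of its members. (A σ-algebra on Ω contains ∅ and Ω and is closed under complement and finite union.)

Initial family (6 sets): { {}, {1, 2, 3}, {3, 4, 6}, {1, 2, 3, 4}, {1, 2, 3, 5}, Ω }.
Iteration 1: +6 →
  {4, 6}  = Ω∖{1, 2, 3, 5}
  {5, 6}  = Ω∖{1, 2, 3, 4}
  {1, 2, 5}  = Ω∖{3, 4, 6}
  {4, 5, 6}  = Ω∖{1, 2, 3}
  {1, 2, 3, 4, 5}  = {1, 2, 3, 4} ∪ {1, 2, 3, 5}
  {1, 2, 3, 4, 6}  = {1, 2, 3} ∪ {3, 4, 6}
Iteration 2 adds 6:
  {5}  = Ω∖{1, 2, 3, 4, 6}
  {6}  = Ω∖{1, 2, 3, 4, 5}
  {1, 2, 5, 6}  = {5, 6} ∪ {1, 2, 5}
  {3, 4, 5, 6}  = {5, 6} ∪ {3, 4, 6}
  {1, 2, 3, 5, 6}  = {1, 2, 3} ∪ {5, 6}
  {1, 2, 4, 5, 6}  = {1, 2, 5} ∪ {4, 6}
Iteration 3: 5 new —
  {3}  = Ω∖{1, 2, 4, 5, 6}
  {4}  = Ω∖{1, 2, 3, 5, 6}
  {1, 2}  = Ω∖{3, 4, 5, 6}
  {3, 4}  = Ω∖{1, 2, 5, 6}
  {1, 2, 3, 6}  = {1, 2, 3} ∪ {6}
Iteration 4: 9 new —
  {3, 5}  = {5} ∪ {3}
  {3, 6}  = {6} ∪ {3}
  {4, 5}  = Ω∖{1, 2, 3, 6}
  {1, 2, 4}  = {1, 2} ∪ {4}
  {1, 2, 6}  = {1, 2} ∪ {6}
  {3, 4, 5}  = {3, 4} ∪ {5}
  {3, 5, 6}  = {5, 6} ∪ {3}
  {1, 2, 4, 5}  = {1, 2, 5} ∪ {4}
  {1, 2, 4, 6}  = {1, 2} ∪ {4, 6}
After Iteration 5 the family is unchanged; done.

Therefore σ(𝒞) = { {}, {3}, {4}, {5}, {6}, {1, 2}, {3, 4}, {3, 5}, {3, 6}, {4, 5}, {4, 6}, {5, 6}, {1, 2, 3}, {1, 2, 4}, {1, 2, 5}, {1, 2, 6}, {3, 4, 5}, {3, 4, 6}, {3, 5, 6}, {4, 5, 6}, {1, 2, 3, 4}, {1, 2, 3, 5}, {1, 2, 3, 6}, {1, 2, 4, 5}, {1, 2, 4, 6}, {1, 2, 5, 6}, {3, 4, 5, 6}, {1, 2, 3, 4, 5}, {1, 2, 3, 4, 6}, {1, 2, 3, 5, 6}, {1, 2, 4, 5, 6}, Ω } (|σ(𝒞)| = 32).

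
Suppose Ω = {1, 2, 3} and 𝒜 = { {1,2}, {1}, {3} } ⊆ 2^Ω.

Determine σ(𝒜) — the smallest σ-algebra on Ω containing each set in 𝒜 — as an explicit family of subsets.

|σ(𝒜)| = 8.  σ(𝒜) = { {}, {1}, {2}, {3}, {1,2}, {1,3}, {2,3}, Ω }

Trace:
Take S₀ = 𝒜 ∪ {∅, Ω} = { {}, {1}, {3}, {1,2}, Ω }.
Round 1: 2 new —
  {1,3}  = {3} ∪ {1}
  {2,3}  = Ω∖{1}
Round 2. New:
  {2}  = Ω∖{1,3}
Round 3: no new sets; the family is a σ-algebra.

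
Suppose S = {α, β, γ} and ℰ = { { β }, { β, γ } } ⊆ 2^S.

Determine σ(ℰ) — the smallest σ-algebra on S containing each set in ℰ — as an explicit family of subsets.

Start: ℰ ∪ {∅, S} = { ∅, { β }, { β, γ }, S }.
Round 1. New:
  { α }  = { β, γ }ᶜ
  { α, γ }  = { β }ᶜ
  (now 6)
Round 2 (1 new):
  { α, β }  = { β } ∪ { α }
  (now 7)
Round 3: 1 new —
  { γ }  = { α, β }ᶜ
  (now 8)
Round 4: no new sets; the family is a σ-algebra.

σ(ℰ) = { ∅, { α }, { β }, { γ }, { α, β }, { α, γ }, { β, γ }, S }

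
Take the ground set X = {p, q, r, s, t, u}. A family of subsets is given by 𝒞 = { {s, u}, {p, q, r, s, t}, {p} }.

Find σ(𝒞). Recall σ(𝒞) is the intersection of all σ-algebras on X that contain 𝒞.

Answer: σ(𝒞) = { {}, {p}, {s}, {u}, {p, s}, {p, u}, {s, u}, {p, s, u}, {q, r, t}, {p, q, r, t}, {q, r, s, t}, {q, r, t, u}, {p, q, r, s, t}, {p, q, r, t, u}, {q, r, s, t, u}, X }

Working:
Begin from { {}, {p}, {s, u}, {p, q, r, s, t}, X } (that is, 𝒞 plus ∅ and X).
Step 1: 4 new —
  {u}  = {p, q, r, s, t}ᶜ
  {p, s, u}  = {s, u} ∪ {p}
  {p, q, r, t}  = {s, u}ᶜ
  {q, r, s, t, u}  = {p}ᶜ
Step 2 adds 3:
  {p, u}  = {u} ∪ {p}
  {q, r, t}  = {p, s, u}ᶜ
  {p, q, r, t, u}  = {u} ∪ {p, q, r, t}
Step 3 adds 3:
  {s}  = {p, q, r, t, u}ᶜ
  {q, r, s, t}  = {p, u}ᶜ
  {q, r, t, u}  = {q, r, t} ∪ {u}
Step 4 (1 new):
  {p, s}  = {q, r, t, u}ᶜ
Step 5 adds nothing — fixpoint reached.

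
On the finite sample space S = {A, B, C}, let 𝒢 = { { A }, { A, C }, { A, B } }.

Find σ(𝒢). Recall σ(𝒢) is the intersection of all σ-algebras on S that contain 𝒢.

Start: 𝒢 ∪ {∅, S} = { {  }, { A }, { A, B }, { A, C }, S }.
Round 1: +3 →
  { B }  = S∖{ A, C }
  { C }  = S∖{ A, B }
  { B, C }  = S∖{ A }
  (now 8)
Round 2: already closed under ᶜ and ∪.

Hence σ(𝒢) has 8 members: { {  }, { A }, { B }, { C }, { A, B }, { A, C }, { B, C }, S }.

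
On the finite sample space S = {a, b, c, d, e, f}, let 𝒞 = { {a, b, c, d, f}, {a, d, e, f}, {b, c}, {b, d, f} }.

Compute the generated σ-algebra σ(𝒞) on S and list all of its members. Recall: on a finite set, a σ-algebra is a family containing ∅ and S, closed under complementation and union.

Begin from { {}, {b, c}, {b, d, f}, {a, d, e, f}, {a, b, c, d, f}, S } (that is, 𝒞 plus ∅ and S).
Round 1: +4 →
  {e}  = complement {a, b, c, d, f}
  {a, c, e}  = complement {b, d, f}
  {b, c, d, f}  = {b, d, f} ∪ {b, c}
  {a, b, d, e, f}  = {b, d, f} ∪ {a, d, e, f}
Round 2: 7 new —
  {c}  = complement {a, b, d, e, f}
  {a, e}  = complement {b, c, d, f}
  {b, c, e}  = {e} ∪ {b, c}
  {a, b, c, e}  = {a, c, e} ∪ {b, c}
  {b, d, e, f}  = {b, d, f} ∪ {e}
  {a, c, d, e, f}  = {a, d, e, f} ∪ {a, c, e}
  {b, c, d, e, f}  = {e} ∪ {b, c, d, f}
Round 3 adds 6:
  {a}  = complement {b, c, d, e, f}
  {b}  = complement {a, c, d, e, f}
  {a, c}  = complement {b, d, e, f}
  {c, e}  = {c} ∪ {e}
  {d, f}  = complement {a, b, c, e}
  {a, d, f}  = complement {b, c, e}
Round 4 adds 9:
  {a, b}  = {b} ∪ {a}
  {b, e}  = {b} ∪ {e}
  {a, b, c}  = {b} ∪ {a, c}
  {a, b, e}  = {b} ∪ {a, e}
  {c, d, f}  = {c} ∪ {d, f}
  {d, e, f}  = {e} ∪ {d, f}
  {a, b, d, f}  = complement {c, e}
  {a, c, d, f}  = {a, d, f} ∪ {c}
  {c, d, e, f}  = {c, e} ∪ {d, f}
Round 5: stable.

Hence σ(𝒞) has 32 members: { {}, {a}, {b}, {c}, {e}, {a, b}, {a, c}, {a, e}, {b, c}, {b, e}, {c, e}, {d, f}, {a, b, c}, {a, b, e}, {a, c, e}, {a, d, f}, {b, c, e}, {b, d, f}, {c, d, f}, {d, e, f}, {a, b, c, e}, {a, b, d, f}, {a, c, d, f}, {a, d, e, f}, {b, c, d, f}, {b, d, e, f}, {c, d, e, f}, {a, b, c, d, f}, {a, b, d, e, f}, {a, c, d, e, f}, {b, c, d, e, f}, S }.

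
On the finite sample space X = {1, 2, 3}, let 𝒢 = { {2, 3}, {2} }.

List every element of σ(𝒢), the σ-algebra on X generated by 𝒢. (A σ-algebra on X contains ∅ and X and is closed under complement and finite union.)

σ(𝒢) = { ∅, {1}, {2}, {3}, {1, 2}, {1, 3}, {2, 3}, X }

Trace:
Start: 𝒢 ∪ {∅, X} = { ∅, {2}, {2, 3}, X }.
Round 1 adds 2:
  {1}  = X∖{2, 3}
  {1, 3}  = X∖{2}
Round 2 adds 1:
  {1, 2}  = {2} ∪ {1}
Round 3 adds 1:
  {3}  = X∖{1, 2}
Round 4: stable.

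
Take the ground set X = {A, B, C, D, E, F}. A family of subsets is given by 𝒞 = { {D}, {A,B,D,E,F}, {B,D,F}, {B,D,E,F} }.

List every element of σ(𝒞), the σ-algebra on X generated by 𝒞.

Start: 𝒞 ∪ {∅, X} = { ∅, {D}, {B,D,F}, {B,D,E,F}, {A,B,D,E,F}, X }.
Step 1 adds 4:
  {C}  = complement {A,B,D,E,F}
  {A,C}  = complement {B,D,E,F}
  {A,C,E}  = complement {B,D,F}
  {A,B,C,E,F}  = complement {D}
  — 10 sets.
Step 2: +6 →
  {C,D}  = {C} ∪ {D}
  {A,C,D}  = {A,C} ∪ {D}
  {A,C,D,E}  = {A,C,E} ∪ {D}
  {B,C,D,F}  = {B,D,F} ∪ {C}
  {A,B,C,D,F}  = {B,D,F} ∪ {A,C}
  {B,C,D,E,F}  = {C} ∪ {B,D,E,F}
  — 16 sets.
Step 3 adds 6:
  {A}  = complement {B,C,D,E,F}
  {E}  = complement {A,B,C,D,F}
  {A,E}  = complement {B,C,D,F}
  {B,F}  = complement {A,C,D,E}
  {B,E,F}  = complement {A,C,D}
  {A,B,E,F}  = complement {C,D}
  — 22 sets.
Step 4: 10 new —
  {A,D}  = {A} ∪ {D}
  {C,E}  = {E} ∪ {C}
  {D,E}  = {E} ∪ {D}
  {A,B,F}  = {A} ∪ {B,F}
  {A,D,E}  = {A,E} ∪ {D}
  {B,C,F}  = {B,F} ∪ {C}
  {C,D,E}  = {C,D} ∪ {E}
  {A,B,C,F}  = {B,F} ∪ {A,C}
  {A,B,D,F}  = {B,D,F} ∪ {A}
  {B,C,E,F}  = {B,E,F} ∪ {C}
  — 32 sets.
Step 5: closed — nothing new.

Hence σ(𝒞) has 32 members: { ∅, {A}, {C}, {D}, {E}, {A,C}, {A,D}, {A,E}, {B,F}, {C,D}, {C,E}, {D,E}, {A,B,F}, {A,C,D}, {A,C,E}, {A,D,E}, {B,C,F}, {B,D,F}, {B,E,F}, {C,D,E}, {A,B,C,F}, {A,B,D,F}, {A,B,E,F}, {A,C,D,E}, {B,C,D,F}, {B,C,E,F}, {B,D,E,F}, {A,B,C,D,F}, {A,B,C,E,F}, {A,B,D,E,F}, {B,C,D,E,F}, X }.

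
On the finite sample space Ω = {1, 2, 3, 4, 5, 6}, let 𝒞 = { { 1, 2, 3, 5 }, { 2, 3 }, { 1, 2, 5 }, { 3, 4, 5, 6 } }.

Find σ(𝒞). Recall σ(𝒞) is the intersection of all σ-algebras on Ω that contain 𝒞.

σ(𝒞) (32 sets): { ∅, { 1 }, { 2 }, { 3 }, { 5 }, { 1, 2 }, { 1, 3 }, { 1, 5 }, { 2, 3 }, { 2, 5 }, { 3, 5 }, { 4, 6 }, { 1, 2, 3 }, { 1, 2, 5 }, { 1, 3, 5 }, { 1, 4, 6 }, { 2, 3, 5 }, { 2, 4, 6 }, { 3, 4, 6 }, { 4, 5, 6 }, { 1, 2, 3, 5 }, { 1, 2, 4, 6 }, { 1, 3, 4, 6 }, { 1, 4, 5, 6 }, { 2, 3, 4, 6 }, { 2, 4, 5, 6 }, { 3, 4, 5, 6 }, { 1, 2, 3, 4, 6 }, { 1, 2, 4, 5, 6 }, { 1, 3, 4, 5, 6 }, { 2, 3, 4, 5, 6 }, Ω }

Working:
Take S₀ = 𝒞 ∪ {∅, Ω} = { ∅, { 2, 3 }, { 1, 2, 5 }, { 1, 2, 3, 5 }, { 3, 4, 5, 6 }, Ω }.
Pass 1 (5 new):
  { 1, 2 }  = Ω∖{ 3, 4, 5, 6 }
  { 4, 6 }  = Ω∖{ 1, 2, 3, 5 }
  { 3, 4, 6 }  = Ω∖{ 1, 2, 5 }
  { 1, 4, 5, 6 }  = Ω∖{ 2, 3 }
  { 2, 3, 4, 5, 6 }  = { 2, 3 } ∪ { 3, 4, 5, 6 }
Pass 2. New:
  { 1 }  = Ω∖{ 2, 3, 4, 5, 6 }
  { 1, 2, 3 }  = { 1, 2 } ∪ { 2, 3 }
  { 1, 2, 4, 6 }  = { 1, 2 } ∪ { 4, 6 }
  { 2, 3, 4, 6 }  = { 2, 3 } ∪ { 3, 4, 6 }
  { 1, 2, 3, 4, 6 }  = { 1, 2 } ∪ { 3, 4, 6 }
  { 1, 2, 4, 5, 6 }  = { 1, 2 } ∪ { 1, 4, 5, 6 }
  { 1, 3, 4, 5, 6 }  = { 3, 4, 5, 6 } ∪ { 1, 4, 5, 6 }
Pass 3: +8 →
  { 2 }  = Ω∖{ 1, 3, 4, 5, 6 }
  { 3 }  = Ω∖{ 1, 2, 4, 5, 6 }
  { 5 }  = Ω∖{ 1, 2, 3, 4, 6 }
  { 1, 5 }  = Ω∖{ 2, 3, 4, 6 }
  { 3, 5 }  = Ω∖{ 1, 2, 4, 6 }
  { 1, 4, 6 }  = { 4, 6 } ∪ { 1 }
  { 4, 5, 6 }  = Ω∖{ 1, 2, 3 }
  { 1, 3, 4, 6 }  = { 3, 4, 6 } ∪ { 1 }
Pass 4: +6 →
  { 1, 3 }  = { 3 } ∪ { 1 }
  { 2, 5 }  = Ω∖{ 1, 3, 4, 6 }
  { 1, 3, 5 }  = { 3 } ∪ { 1, 5 }
  { 2, 3, 5 }  = Ω∖{ 1, 4, 6 }
  { 2, 4, 6 }  = { 2 } ∪ { 4, 6 }
  { 2, 4, 5, 6 }  = { 2 } ∪ { 4, 5, 6 }
After Pass 5 the family is unchanged; done.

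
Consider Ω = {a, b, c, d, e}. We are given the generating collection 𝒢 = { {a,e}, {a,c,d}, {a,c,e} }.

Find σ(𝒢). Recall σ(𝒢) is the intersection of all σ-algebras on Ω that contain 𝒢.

Begin from { {}, {a,e}, {a,c,d}, {a,c,e}, Ω } (that is, 𝒢 plus ∅ and Ω).
Step 1 adds 4:
  {b,d}  = complement {a,c,e}
  {b,e}  = complement {a,c,d}
  {b,c,d}  = complement {a,e}
  {a,c,d,e}  = {a,c,d} ∪ {a,e}
  — 9 sets.
Step 2 adds 7:
  {b}  = complement {a,c,d,e}
  {a,b,e}  = {b,e} ∪ {a,e}
  {b,d,e}  = {b,e} ∪ {b,d}
  {a,b,c,d}  = {a,c,d} ∪ {b,c,d}
  {a,b,c,e}  = {b,e} ∪ {a,c,e}
  {a,b,d,e}  = {a,e} ∪ {b,d}
  {b,c,d,e}  = {b,e} ∪ {b,c,d}
  — 16 sets.
Step 3. New:
  {a}  = complement {b,c,d,e}
  {c}  = complement {a,b,d,e}
  {d}  = complement {a,b,c,e}
  {e}  = complement {a,b,c,d}
  {a,c}  = complement {b,d,e}
  {c,d}  = complement {a,b,e}
  — 22 sets.
Step 4: +10 →
  {a,b}  = {b} ∪ {a}
  {a,d}  = {d} ∪ {a}
  {b,c}  = {b} ∪ {c}
  {c,e}  = {e} ∪ {c}
  {d,e}  = {e} ∪ {d}
  {a,b,c}  = {b} ∪ {a,c}
  {a,b,d}  = {b,d} ∪ {a}
  {a,d,e}  = {a,e} ∪ {d}
  {b,c,e}  = {b,e} ∪ {c}
  {c,d,e}  = {c,d} ∪ {e}
  — 32 sets.
Step 5: already closed under ᶜ and ∪.

Hence σ(𝒢) has 32 members: { {}, {a}, {b}, {c}, {d}, {e}, {a,b}, {a,c}, {a,d}, {a,e}, {b,c}, {b,d}, {b,e}, {c,d}, {c,e}, {d,e}, {a,b,c}, {a,b,d}, {a,b,e}, {a,c,d}, {a,c,e}, {a,d,e}, {b,c,d}, {b,c,e}, {b,d,e}, {c,d,e}, {a,b,c,d}, {a,b,c,e}, {a,b,d,e}, {a,c,d,e}, {b,c,d,e}, Ω }.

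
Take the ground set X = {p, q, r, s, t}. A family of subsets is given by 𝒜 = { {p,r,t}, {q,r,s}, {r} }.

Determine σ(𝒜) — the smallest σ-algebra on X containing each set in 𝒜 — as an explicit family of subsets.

|σ(𝒜)| = 8.  σ(𝒜) = { {}, {r}, {p,t}, {q,s}, {p,r,t}, {q,r,s}, {p,q,s,t}, X }

Working:
Begin from { {}, {r}, {p,r,t}, {q,r,s}, X } (that is, 𝒜 plus ∅ and X).
Step 1. New:
  {p,t}  = complement {q,r,s}
  {q,s}  = complement {p,r,t}
  {p,q,s,t}  = complement {r}
  |family| = 8
Step 2: stable.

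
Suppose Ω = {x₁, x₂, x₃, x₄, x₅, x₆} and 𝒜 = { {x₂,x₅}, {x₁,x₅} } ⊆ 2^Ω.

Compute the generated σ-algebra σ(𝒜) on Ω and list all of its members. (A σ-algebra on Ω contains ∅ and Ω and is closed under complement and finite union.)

Start: 𝒜 ∪ {∅, Ω} = { {}, {x₁,x₅}, {x₂,x₅}, Ω }.
Pass 1 adds 3:
  {x₁,x₂,x₅}  = {x₂,x₅} ∪ {x₁,x₅}
  {x₁,x₃,x₄,x₆}  = Ω∖{x₂,x₅}
  {x₂,x₃,x₄,x₆}  = Ω∖{x₁,x₅}
  — 7 sets.
Pass 2. New:
  {x₃,x₄,x₆}  = Ω∖{x₁,x₂,x₅}
  {x₁,x₂,x₃,x₄,x₆}  = {x₂,x₃,x₄,x₆} ∪ {x₁,x₃,x₄,x₆}
  {x₁,x₃,x₄,x₅,x₆}  = {x₁,x₃,x₄,x₆} ∪ {x₁,x₅}
  {x₂,x₃,x₄,x₅,x₆}  = {x₂,x₅} ∪ {x₂,x₃,x₄,x₆}
  — 11 sets.
Pass 3. New:
  {x₁}  = Ω∖{x₂,x₃,x₄,x₅,x₆}
  {x₂}  = Ω∖{x₁,x₃,x₄,x₅,x₆}
  {x₅}  = Ω∖{x₁,x₂,x₃,x₄,x₆}
  — 14 sets.
Pass 4: +2 →
  {x₁,x₂}  = {x₂} ∪ {x₁}
  {x₃,x₄,x₅,x₆}  = {x₃,x₄,x₆} ∪ {x₅}
  — 16 sets.
After Pass 5 the family is unchanged; done.

Hence σ(𝒜) has 16 members: { {}, {x₁}, {x₂}, {x₅}, {x₁,x₂}, {x₁,x₅}, {x₂,x₅}, {x₁,x₂,x₅}, {x₃,x₄,x₆}, {x₁,x₃,x₄,x₆}, {x₂,x₃,x₄,x₆}, {x₃,x₄,x₅,x₆}, {x₁,x₂,x₃,x₄,x₆}, {x₁,x₃,x₄,x₅,x₆}, {x₂,x₃,x₄,x₅,x₆}, Ω }.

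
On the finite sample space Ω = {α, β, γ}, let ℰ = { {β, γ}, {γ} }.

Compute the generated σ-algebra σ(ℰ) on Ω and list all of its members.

|σ(ℰ)| = 8.  σ(ℰ) = { ∅, {α}, {β}, {γ}, {α, β}, {α, γ}, {β, γ}, Ω }

Derivation:
Take S₀ = ℰ ∪ {∅, Ω} = { ∅, {γ}, {β, γ}, Ω }.
Step 1: 2 new —
  {α}  = Ω∖{β, γ}
  {α, β}  = Ω∖{γ}
  — 6 sets.
Step 2: +1 →
  {α, γ}  = {γ} ∪ {α}
  — 7 sets.
Step 3: +1 →
  {β}  = Ω∖{α, γ}
  — 8 sets.
Step 4: closed — nothing new.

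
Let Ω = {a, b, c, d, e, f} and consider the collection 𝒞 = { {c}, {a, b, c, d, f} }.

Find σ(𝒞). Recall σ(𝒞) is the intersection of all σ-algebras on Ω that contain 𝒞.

σ(𝒞) (8 sets): { ∅, {c}, {e}, {c, e}, {a, b, d, f}, {a, b, c, d, f}, {a, b, d, e, f}, Ω }

Check:
Take S₀ = 𝒞 ∪ {∅, Ω} = { ∅, {c}, {a, b, c, d, f}, Ω }.
Round 1 adds 2:
  {e}  = Ω∖{a, b, c, d, f}
  {a, b, d, e, f}  = Ω∖{c}
Round 2 adds 1:
  {c, e}  = {c} ∪ {e}
Round 3: +1 →
  {a, b, d, f}  = Ω∖{c, e}
Round 4: already closed under ᶜ and ∪.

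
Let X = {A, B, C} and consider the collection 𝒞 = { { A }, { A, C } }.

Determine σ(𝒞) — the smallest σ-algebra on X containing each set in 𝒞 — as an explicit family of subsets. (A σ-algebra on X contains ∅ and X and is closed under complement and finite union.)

Begin from { {  }, { A }, { A, C }, X } (that is, 𝒞 plus ∅ and X).
Iteration 1: +2 →
  { B }  = { A, C }ᶜ
  { B, C }  = { A }ᶜ
  [6 total]
Iteration 2 (1 new):
  { A, B }  = { B } ∪ { A }
  [7 total]
Iteration 3: 1 new —
  { C }  = { A, B }ᶜ
  [8 total]
Iteration 4: closed — nothing new.

|σ(𝒞)| = 8.  σ(𝒞) = { {  }, { A }, { B }, { C }, { A, B }, { A, C }, { B, C }, X }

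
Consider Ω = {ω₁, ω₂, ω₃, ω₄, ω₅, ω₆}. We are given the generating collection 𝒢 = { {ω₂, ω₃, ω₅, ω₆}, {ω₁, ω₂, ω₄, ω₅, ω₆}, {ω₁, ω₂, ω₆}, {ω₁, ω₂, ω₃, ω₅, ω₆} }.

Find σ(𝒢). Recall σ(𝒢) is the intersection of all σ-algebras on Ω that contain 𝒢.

σ(𝒢) = { {}, {ω₁}, {ω₃}, {ω₄}, {ω₅}, {ω₁, ω₃}, {ω₁, ω₄}, {ω₁, ω₅}, {ω₂, ω₆}, {ω₃, ω₄}, {ω₃, ω₅}, {ω₄, ω₅}, {ω₁, ω₂, ω₆}, {ω₁, ω₃, ω₄}, {ω₁, ω₃, ω₅}, {ω₁, ω₄, ω₅}, {ω₂, ω₃, ω₆}, {ω₂, ω₄, ω₆}, {ω₂, ω₅, ω₆}, {ω₃, ω₄, ω₅}, {ω₁, ω₂, ω₃, ω₆}, {ω₁, ω₂, ω₄, ω₆}, {ω₁, ω₂, ω₅, ω₆}, {ω₁, ω₃, ω₄, ω₅}, {ω₂, ω₃, ω₄, ω₆}, {ω₂, ω₃, ω₅, ω₆}, {ω₂, ω₄, ω₅, ω₆}, {ω₁, ω₂, ω₃, ω₄, ω₆}, {ω₁, ω₂, ω₃, ω₅, ω₆}, {ω₁, ω₂, ω₄, ω₅, ω₆}, {ω₂, ω₃, ω₄, ω₅, ω₆}, Ω }

Check:
Initial family (6 sets): { {}, {ω₁, ω₂, ω₆}, {ω₂, ω₃, ω₅, ω₆}, {ω₁, ω₂, ω₃, ω₅, ω₆}, {ω₁, ω₂, ω₄, ω₅, ω₆}, Ω }.
Step 1 adds 4:
  {ω₃}  = {ω₁, ω₂, ω₄, ω₅, ω₆}ᶜ
  {ω₄}  = {ω₁, ω₂, ω₃, ω₅, ω₆}ᶜ
  {ω₁, ω₄}  = {ω₂, ω₃, ω₅, ω₆}ᶜ
  {ω₃, ω₄, ω₅}  = {ω₁, ω₂, ω₆}ᶜ
  |family| = 10
Step 2 (6 new):
  {ω₃, ω₄}  = {ω₃} ∪ {ω₄}
  {ω₁, ω₃, ω₄}  = {ω₃} ∪ {ω₁, ω₄}
  {ω₁, ω₂, ω₃, ω₆}  = {ω₃} ∪ {ω₁, ω₂, ω₆}
  {ω₁, ω₂, ω₄, ω₆}  = {ω₁, ω₄} ∪ {ω₁, ω₂, ω₆}
  {ω₁, ω₃, ω₄, ω₅}  = {ω₃, ω₄, ω₅} ∪ {ω₁, ω₄}
  {ω₂, ω₃, ω₄, ω₅, ω₆}  = {ω₃, ω₄, ω₅} ∪ {ω₂, ω₃, ω₅, ω₆}
  |family| = 16
Step 3: 7 new —
  {ω₁}  = {ω₂, ω₃, ω₄, ω₅, ω₆}ᶜ
  {ω₂, ω₆}  = {ω₁, ω₃, ω₄, ω₅}ᶜ
  {ω₃, ω₅}  = {ω₁, ω₂, ω₄, ω₆}ᶜ
  {ω₄, ω₅}  = {ω₁, ω₂, ω₃, ω₆}ᶜ
  {ω₂, ω₅, ω₆}  = {ω₁, ω₃, ω₄}ᶜ
  {ω₁, ω₂, ω₅, ω₆}  = {ω₃, ω₄}ᶜ
  {ω₁, ω₂, ω₃, ω₄, ω₆}  = {ω₃} ∪ {ω₁, ω₂, ω₄, ω₆}
  |family| = 23
Step 4: +8 →
  {ω₅}  = {ω₁, ω₂, ω₃, ω₄, ω₆}ᶜ
  {ω₁, ω₃}  = {ω₁} ∪ {ω₃}
  {ω₁, ω₃, ω₅}  = {ω₁} ∪ {ω₃, ω₅}
  {ω₁, ω₄, ω₅}  = {ω₁} ∪ {ω₄, ω₅}
  {ω₂, ω₃, ω₆}  = {ω₂, ω₆} ∪ {ω₃}
  {ω₂, ω₄, ω₆}  = {ω₂, ω₆} ∪ {ω₄}
  {ω₂, ω₃, ω₄, ω₆}  = {ω₃, ω₄} ∪ {ω₂, ω₆}
  {ω₂, ω₄, ω₅, ω₆}  = {ω₂, ω₅, ω₆} ∪ {ω₄, ω₅}
  |family| = 31
Step 5: 1 new —
  {ω₁, ω₅}  = {ω₂, ω₃, ω₄, ω₆}ᶜ
  |family| = 32
Step 6 adds nothing — fixpoint reached.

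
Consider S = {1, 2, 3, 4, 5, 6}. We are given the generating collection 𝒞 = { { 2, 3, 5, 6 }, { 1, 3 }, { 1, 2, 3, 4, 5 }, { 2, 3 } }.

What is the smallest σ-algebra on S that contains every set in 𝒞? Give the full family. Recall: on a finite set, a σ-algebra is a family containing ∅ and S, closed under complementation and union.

Seed the family with 𝒞 together with ∅ and S: { {  }, { 1, 3 }, { 2, 3 }, { 2, 3, 5, 6 }, { 1, 2, 3, 4, 5 }, S }.
Step 1: 6 new —
  { 6 }  = { 1, 2, 3, 4, 5 }ᶜ
  { 1, 4 }  = { 2, 3, 5, 6 }ᶜ
  { 1, 2, 3 }  = { 2, 3 } ∪ { 1, 3 }
  { 1, 4, 5, 6 }  = { 2, 3 }ᶜ
  { 2, 4, 5, 6 }  = { 1, 3 }ᶜ
  { 1, 2, 3, 5, 6 }  = { 1, 3 } ∪ { 2, 3, 5, 6 }
  [12 total]
Step 2 adds 11:
  { 4 }  = { 1, 2, 3, 5, 6 }ᶜ
  { 1, 3, 4 }  = { 1, 4 } ∪ { 1, 3 }
  { 1, 3, 6 }  = { 6 } ∪ { 1, 3 }
  { 1, 4, 6 }  = { 6 } ∪ { 1, 4 }
  { 2, 3, 6 }  = { 6 } ∪ { 2, 3 }
  { 4, 5, 6 }  = { 1, 2, 3 }ᶜ
  { 1, 2, 3, 4 }  = { 1, 2, 3 } ∪ { 1, 4 }
  { 1, 2, 3, 6 }  = { 1, 2, 3 } ∪ { 6 }
  { 1, 2, 4, 5, 6 }  = { 1, 4, 5, 6 } ∪ { 2, 4, 5, 6 }
  { 1, 3, 4, 5, 6 }  = { 1, 4, 5, 6 } ∪ { 1, 3 }
  { 2, 3, 4, 5, 6 }  = { 2, 4, 5, 6 } ∪ { 2, 3 }
  [23 total]
Step 3 (14 new):
  { 1 }  = { 2, 3, 4, 5, 6 }ᶜ
  { 2 }  = { 1, 3, 4, 5, 6 }ᶜ
  { 3 }  = { 1, 2, 4, 5, 6 }ᶜ
  { 4, 5 }  = { 1, 2, 3, 6 }ᶜ
  { 4, 6 }  = { 6 } ∪ { 4 }
  { 5, 6 }  = { 1, 2, 3, 4 }ᶜ
  { 1, 4, 5 }  = { 2, 3, 6 }ᶜ
  { 2, 3, 4 }  = { 2, 3 } ∪ { 4 }
  { 2, 3, 5 }  = { 1, 4, 6 }ᶜ
  { 2, 4, 5 }  = { 1, 3, 6 }ᶜ
  { 2, 5, 6 }  = { 1, 3, 4 }ᶜ
  { 1, 3, 4, 6 }  = { 1, 3, 6 } ∪ { 1, 4, 6 }
  { 2, 3, 4, 6 }  = { 2, 3, 6 } ∪ { 4 }
  { 1, 2, 3, 4, 6 }  = { 1, 3, 6 } ∪ { 1, 2, 3, 4 }
  [37 total]
Step 4. New:
  { 5 }  = { 1, 2, 3, 4, 6 }ᶜ
  { 1, 2 }  = { 1 } ∪ { 2 }
  { 1, 5 }  = { 2, 3, 4, 6 }ᶜ
  { 1, 6 }  = { 1 } ∪ { 6 }
  { 2, 4 }  = { 2 } ∪ { 4 }
  { 2, 5 }  = { 1, 3, 4, 6 }ᶜ
  { 2, 6 }  = { 2 } ∪ { 6 }
  { 3, 4 }  = { 3 } ∪ { 4 }
  { 3, 6 }  = { 6 } ∪ { 3 }
  { 1, 2, 4 }  = { 2 } ∪ { 1, 4 }
  { 1, 5, 6 }  = { 2, 3, 4 }ᶜ
  { 2, 4, 6 }  = { 2 } ∪ { 4, 6 }
  { 3, 4, 5 }  = { 4, 5 } ∪ { 3 }
  { 3, 4, 6 }  = { 3 } ∪ { 4, 6 }
  { 3, 5, 6 }  = { 5, 6 } ∪ { 3 }
  { 1, 2, 3, 5 }  = { 4, 6 }ᶜ
  { 1, 2, 4, 5 }  = { 1, 4, 5 } ∪ { 2 }
  { 1, 2, 4, 6 }  = { 2 } ∪ { 1, 4, 6 }
  { 1, 2, 5, 6 }  = { 1 } ∪ { 2, 5, 6 }
  { 1, 3, 4, 5 }  = { 1, 4, 5 } ∪ { 3 }
  { 1, 3, 5, 6 }  = { 5, 6 } ∪ { 1, 3, 6 }
  { 2, 3, 4, 5 }  = { 2, 3, 4 } ∪ { 4, 5 }
  { 3, 4, 5, 6 }  = { 3 } ∪ { 4, 5, 6 }
  [60 total]
Step 5: 4 new —
  { 3, 5 }  = { 1, 2, 4, 6 }ᶜ
  { 1, 2, 5 }  = { 3, 4, 6 }ᶜ
  { 1, 2, 6 }  = { 3, 4, 5 }ᶜ
  { 1, 3, 5 }  = { 2, 4, 6 }ᶜ
  [64 total]
Step 6: already closed under ᶜ and ∪.

|σ(𝒞)| = 64.  σ(𝒞) = { {  }, { 1 }, { 2 }, { 3 }, { 4 }, { 5 }, { 6 }, { 1, 2 }, { 1, 3 }, { 1, 4 }, { 1, 5 }, { 1, 6 }, { 2, 3 }, { 2, 4 }, { 2, 5 }, { 2, 6 }, { 3, 4 }, { 3, 5 }, { 3, 6 }, { 4, 5 }, { 4, 6 }, { 5, 6 }, { 1, 2, 3 }, { 1, 2, 4 }, { 1, 2, 5 }, { 1, 2, 6 }, { 1, 3, 4 }, { 1, 3, 5 }, { 1, 3, 6 }, { 1, 4, 5 }, { 1, 4, 6 }, { 1, 5, 6 }, { 2, 3, 4 }, { 2, 3, 5 }, { 2, 3, 6 }, { 2, 4, 5 }, { 2, 4, 6 }, { 2, 5, 6 }, { 3, 4, 5 }, { 3, 4, 6 }, { 3, 5, 6 }, { 4, 5, 6 }, { 1, 2, 3, 4 }, { 1, 2, 3, 5 }, { 1, 2, 3, 6 }, { 1, 2, 4, 5 }, { 1, 2, 4, 6 }, { 1, 2, 5, 6 }, { 1, 3, 4, 5 }, { 1, 3, 4, 6 }, { 1, 3, 5, 6 }, { 1, 4, 5, 6 }, { 2, 3, 4, 5 }, { 2, 3, 4, 6 }, { 2, 3, 5, 6 }, { 2, 4, 5, 6 }, { 3, 4, 5, 6 }, { 1, 2, 3, 4, 5 }, { 1, 2, 3, 4, 6 }, { 1, 2, 3, 5, 6 }, { 1, 2, 4, 5, 6 }, { 1, 3, 4, 5, 6 }, { 2, 3, 4, 5, 6 }, S }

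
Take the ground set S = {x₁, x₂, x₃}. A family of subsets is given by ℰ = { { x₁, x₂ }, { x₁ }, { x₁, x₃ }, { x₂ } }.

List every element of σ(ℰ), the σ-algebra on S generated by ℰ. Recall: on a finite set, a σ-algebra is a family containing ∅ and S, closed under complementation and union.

Take S₀ = ℰ ∪ {∅, S} = { {  }, { x₁ }, { x₂ }, { x₁, x₂ }, { x₁, x₃ }, S }.
Iteration 1: 2 new —
  { x₃ }  = complement { x₁, x₂ }
  { x₂, x₃ }  = complement { x₁ }
  |family| = 8
After Iteration 2 the family is unchanged; done.

Hence σ(ℰ) has 8 members: { {  }, { x₁ }, { x₂ }, { x₃ }, { x₁, x₂ }, { x₁, x₃ }, { x₂, x₃ }, S }.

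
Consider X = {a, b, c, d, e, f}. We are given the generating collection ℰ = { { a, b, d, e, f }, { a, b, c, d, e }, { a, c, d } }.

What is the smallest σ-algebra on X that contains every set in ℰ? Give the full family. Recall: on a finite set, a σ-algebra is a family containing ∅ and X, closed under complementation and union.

Begin from { {  }, { a, c, d }, { a, b, c, d, e }, { a, b, d, e, f }, X } (that is, ℰ plus ∅ and X).
Round 1 adds 3:
  { c }  = { a, b, d, e, f }ᶜ
  { f }  = { a, b, c, d, e }ᶜ
  { b, e, f }  = { a, c, d }ᶜ
  |family| = 8
Round 2: 3 new —
  { c, f }  = { c } ∪ { f }
  { a, c, d, f }  = { a, c, d } ∪ { f }
  { b, c, e, f }  = { c } ∪ { b, e, f }
  |family| = 11
Round 3: 3 new —
  { a, d }  = { b, c, e, f }ᶜ
  { b, e }  = { a, c, d, f }ᶜ
  { a, b, d, e }  = { c, f }ᶜ
  |family| = 14
Round 4: +2 →
  { a, d, f }  = { a, d } ∪ { f }
  { b, c, e }  = { c } ∪ { b, e }
  |family| = 16
Round 5: already closed under ᶜ and ∪.

Hence σ(ℰ) has 16 members: { {  }, { c }, { f }, { a, d }, { b, e }, { c, f }, { a, c, d }, { a, d, f }, { b, c, e }, { b, e, f }, { a, b, d, e }, { a, c, d, f }, { b, c, e, f }, { a, b, c, d, e }, { a, b, d, e, f }, X }.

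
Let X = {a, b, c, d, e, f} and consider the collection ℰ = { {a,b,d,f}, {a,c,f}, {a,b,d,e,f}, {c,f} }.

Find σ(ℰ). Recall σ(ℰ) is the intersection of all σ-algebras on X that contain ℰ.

σ(ℰ) = { {}, {a}, {c}, {e}, {f}, {a,c}, {a,e}, {a,f}, {b,d}, {c,e}, {c,f}, {e,f}, {a,b,d}, {a,c,e}, {a,c,f}, {a,e,f}, {b,c,d}, {b,d,e}, {b,d,f}, {c,e,f}, {a,b,c,d}, {a,b,d,e}, {a,b,d,f}, {a,c,e,f}, {b,c,d,e}, {b,c,d,f}, {b,d,e,f}, {a,b,c,d,e}, {a,b,c,d,f}, {a,b,d,e,f}, {b,c,d,e,f}, X }

Derivation:
Initial family (6 sets): { {}, {c,f}, {a,c,f}, {a,b,d,f}, {a,b,d,e,f}, X }.
Iteration 1 adds 5:
  {c}  = {a,b,d,e,f}ᶜ
  {c,e}  = {a,b,d,f}ᶜ
  {b,d,e}  = {a,c,f}ᶜ
  {a,b,d,e}  = {c,f}ᶜ
  {a,b,c,d,f}  = {a,b,d,f} ∪ {a,c,f}
  |family| = 11
Iteration 2. New:
  {e}  = {a,b,c,d,f}ᶜ
  {c,e,f}  = {c,f} ∪ {c,e}
  {a,c,e,f}  = {a,c,f} ∪ {c,e}
  {b,c,d,e}  = {c} ∪ {b,d,e}
  {a,b,c,d,e}  = {a,b,d,e} ∪ {c}
  {b,c,d,e,f}  = {c,f} ∪ {b,d,e}
  |family| = 17
Iteration 3: 5 new —
  {a}  = {b,c,d,e,f}ᶜ
  {f}  = {a,b,c,d,e}ᶜ
  {a,f}  = {b,c,d,e}ᶜ
  {b,d}  = {a,c,e,f}ᶜ
  {a,b,d}  = {c,e,f}ᶜ
  |family| = 22
Iteration 4 adds 10:
  {a,c}  = {c} ∪ {a}
  {a,e}  = {e} ∪ {a}
  {e,f}  = {f} ∪ {e}
  {a,c,e}  = {c,e} ∪ {a}
  {a,e,f}  = {a,f} ∪ {e}
  {b,c,d}  = {c} ∪ {b,d}
  {b,d,f}  = {f} ∪ {b,d}
  {a,b,c,d}  = {a,b,d} ∪ {c}
  {b,c,d,f}  = {c,f} ∪ {b,d}
  {b,d,e,f}  = {f} ∪ {b,d,e}
  |family| = 32
Iteration 5: no new sets; the family is a σ-algebra.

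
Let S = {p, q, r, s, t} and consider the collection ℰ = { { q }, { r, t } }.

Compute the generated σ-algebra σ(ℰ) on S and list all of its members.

Initial family (4 sets): { {  }, { q }, { r, t }, S }.
Step 1 adds 3:
  { p, q, s }  = S∖{ r, t }
  { q, r, t }  = { r, t } ∪ { q }
  { p, r, s, t }  = S∖{ q }
  — 7 sets.
Step 2: 1 new —
  { p, s }  = S∖{ q, r, t }
  — 8 sets.
Step 3: closed — nothing new.

Hence σ(ℰ) has 8 members: { {  }, { q }, { p, s }, { r, t }, { p, q, s }, { q, r, t }, { p, r, s, t }, S }.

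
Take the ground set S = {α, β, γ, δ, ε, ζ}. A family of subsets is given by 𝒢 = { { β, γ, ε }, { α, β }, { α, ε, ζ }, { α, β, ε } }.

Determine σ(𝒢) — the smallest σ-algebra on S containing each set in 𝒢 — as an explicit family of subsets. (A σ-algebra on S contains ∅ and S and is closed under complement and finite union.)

Initial family (6 sets): { {  }, { α, β }, { α, β, ε }, { α, ε, ζ }, { β, γ, ε }, S }.
Iteration 1: 7 new —
  { α, δ, ζ }  = { β, γ, ε }ᶜ
  { β, γ, δ }  = { α, ε, ζ }ᶜ
  { γ, δ, ζ }  = { α, β, ε }ᶜ
  { α, β, γ, ε }  = { α, β, ε } ∪ { β, γ, ε }
  { α, β, ε, ζ }  = { α, β, ε } ∪ { α, ε, ζ }
  { γ, δ, ε, ζ }  = { α, β }ᶜ
  { α, β, γ, ε, ζ }  = { β, γ, ε } ∪ { α, ε, ζ }
  [13 total]
Iteration 2 adds 14:
  { δ }  = { α, β, γ, ε, ζ }ᶜ
  { γ, δ }  = { α, β, ε, ζ }ᶜ
  { δ, ζ }  = { α, β, γ, ε }ᶜ
  { α, β, γ, δ }  = { β, γ, δ } ∪ { α, β }
  { α, β, δ, ζ }  = { α, β } ∪ { α, δ, ζ }
  { α, γ, δ, ζ }  = { α, δ, ζ } ∪ { γ, δ, ζ }
  { α, δ, ε, ζ }  = { α, δ, ζ } ∪ { α, ε, ζ }
  { β, γ, δ, ε }  = { β, γ, δ } ∪ { β, γ, ε }
  { β, γ, δ, ζ }  = { β, γ, δ } ∪ { γ, δ, ζ }
  { α, β, γ, δ, ε }  = { β, γ, δ } ∪ { α, β, ε }
  { α, β, γ, δ, ζ }  = { β, γ, δ } ∪ { α, δ, ζ }
  { α, β, δ, ε, ζ }  = { α, δ, ζ } ∪ { α, β, ε }
  { α, γ, δ, ε, ζ }  = { γ, δ, ε, ζ } ∪ { α, δ, ζ }
  { β, γ, δ, ε, ζ }  = { β, γ, δ } ∪ { γ, δ, ε, ζ }
  [27 total]
Iteration 3 adds 13:
  { α }  = { β, γ, δ, ε, ζ }ᶜ
  { β }  = { α, γ, δ, ε, ζ }ᶜ
  { γ }  = { α, β, δ, ε, ζ }ᶜ
  { ε }  = { α, β, γ, δ, ζ }ᶜ
  { ζ }  = { α, β, γ, δ, ε }ᶜ
  { α, ε }  = { β, γ, δ, ζ }ᶜ
  { α, ζ }  = { β, γ, δ, ε }ᶜ
  { β, γ }  = { α, δ, ε, ζ }ᶜ
  { β, ε }  = { α, γ, δ, ζ }ᶜ
  { γ, ε }  = { α, β, δ, ζ }ᶜ
  { ε, ζ }  = { α, β, γ, δ }ᶜ
  { α, β, δ }  = { α, β } ∪ { δ }
  { α, β, δ, ε }  = { α, β, ε } ∪ { δ }
  [40 total]
Iteration 4 (24 new):
  { α, γ }  = { γ } ∪ { α }
  { α, δ }  = { δ } ∪ { α }
  { β, δ }  = { β } ∪ { δ }
  { β, ζ }  = { β } ∪ { ζ }
  { γ, ζ }  = { α, β, δ, ε }ᶜ
  { δ, ε }  = { δ } ∪ { ε }
  { α, β, γ }  = { α, β } ∪ { γ }
  { α, β, ζ }  = { α, ζ } ∪ { β }
  { α, γ, δ }  = { γ, δ } ∪ { α }
  { α, γ, ε }  = { γ, ε } ∪ { α }
  { α, γ, ζ }  = { α, ζ } ∪ { γ }
  { α, δ, ε }  = { δ } ∪ { α, ε }
  { β, γ, ζ }  = { β, γ } ∪ { ζ }
  { β, δ, ε }  = { δ } ∪ { β, ε }
  { β, δ, ζ }  = { β } ∪ { δ, ζ }
  { β, ε, ζ }  = { β } ∪ { ε, ζ }
  { γ, δ, ε }  = { γ, δ } ∪ { γ, ε }
  { γ, ε, ζ }  = { α, β, δ }ᶜ
  { δ, ε, ζ }  = { δ } ∪ { ε, ζ }
  { α, β, γ, ζ }  = { α, ζ } ∪ { β, γ }
  { α, γ, δ, ε }  = { γ, δ } ∪ { α, ε }
  { α, γ, ε, ζ }  = { α, ζ } ∪ { γ, ε }
  { β, γ, ε, ζ }  = { β, γ } ∪ { ε, ζ }
  { β, δ, ε, ζ }  = { β, ε } ∪ { δ, ζ }
  [64 total]
Iteration 5: no new sets; the family is a σ-algebra.

|σ(𝒢)| = 64.  σ(𝒢) = { {  }, { α }, { β }, { γ }, { δ }, { ε }, { ζ }, { α, β }, { α, γ }, { α, δ }, { α, ε }, { α, ζ }, { β, γ }, { β, δ }, { β, ε }, { β, ζ }, { γ, δ }, { γ, ε }, { γ, ζ }, { δ, ε }, { δ, ζ }, { ε, ζ }, { α, β, γ }, { α, β, δ }, { α, β, ε }, { α, β, ζ }, { α, γ, δ }, { α, γ, ε }, { α, γ, ζ }, { α, δ, ε }, { α, δ, ζ }, { α, ε, ζ }, { β, γ, δ }, { β, γ, ε }, { β, γ, ζ }, { β, δ, ε }, { β, δ, ζ }, { β, ε, ζ }, { γ, δ, ε }, { γ, δ, ζ }, { γ, ε, ζ }, { δ, ε, ζ }, { α, β, γ, δ }, { α, β, γ, ε }, { α, β, γ, ζ }, { α, β, δ, ε }, { α, β, δ, ζ }, { α, β, ε, ζ }, { α, γ, δ, ε }, { α, γ, δ, ζ }, { α, γ, ε, ζ }, { α, δ, ε, ζ }, { β, γ, δ, ε }, { β, γ, δ, ζ }, { β, γ, ε, ζ }, { β, δ, ε, ζ }, { γ, δ, ε, ζ }, { α, β, γ, δ, ε }, { α, β, γ, δ, ζ }, { α, β, γ, ε, ζ }, { α, β, δ, ε, ζ }, { α, γ, δ, ε, ζ }, { β, γ, δ, ε, ζ }, S }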